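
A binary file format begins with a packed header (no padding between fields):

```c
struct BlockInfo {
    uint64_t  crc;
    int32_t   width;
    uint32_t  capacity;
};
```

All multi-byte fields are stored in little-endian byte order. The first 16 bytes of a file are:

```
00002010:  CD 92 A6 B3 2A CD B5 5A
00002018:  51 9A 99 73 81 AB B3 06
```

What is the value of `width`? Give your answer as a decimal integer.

1939446353

`width` follows `crc` (8 bytes), so it starts at byte offset 8 and occupies 4 bytes.
Bytes at offsets 8..11: 51 9A 99 73.
In little-endian order the low byte comes first in memory.
Reassemble most-significant byte first: 73 99 9A 51 → 0x73999A51.
0x73999A51 = 1939446353.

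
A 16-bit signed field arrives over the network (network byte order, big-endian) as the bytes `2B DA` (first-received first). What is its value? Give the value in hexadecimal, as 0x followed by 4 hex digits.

Big-endian: lowest address holds the most-significant byte.
The bytes are already most-significant first: 0x2BDA.

0x2BDA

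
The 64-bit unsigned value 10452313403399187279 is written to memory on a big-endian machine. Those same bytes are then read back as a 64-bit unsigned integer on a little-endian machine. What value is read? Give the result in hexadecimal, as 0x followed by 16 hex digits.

10452313403399187279 in 64-bit hexadecimal is 0x910E13A962A9AB4F.
Stored big-endian, the bytes at ascending addresses are 91 0E 13 A9 62 A9 AB 4F.
Read back as little-endian, the first byte is least significant, giving 0x4FABA962A9130E91.

0x4FABA962A9130E91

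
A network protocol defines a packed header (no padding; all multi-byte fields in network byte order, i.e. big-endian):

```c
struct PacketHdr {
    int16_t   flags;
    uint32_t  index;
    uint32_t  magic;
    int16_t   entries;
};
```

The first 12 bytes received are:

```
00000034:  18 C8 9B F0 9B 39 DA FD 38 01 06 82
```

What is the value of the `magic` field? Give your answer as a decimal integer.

`magic` follows `flags` (2 B), `index` (4 B), so it starts at offset 2 + 4 = 6 and occupies 4 bytes.
Bytes at offsets 6..9: DA FD 38 01.
In big-endian order the high byte comes first in memory.
The bytes are already most-significant first: 0xDAFD3801.
0xDAFD3801 = 3674028033.

3674028033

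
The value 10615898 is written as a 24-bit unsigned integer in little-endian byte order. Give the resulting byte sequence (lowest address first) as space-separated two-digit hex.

5A FC A1

10615898 in hexadecimal, padded to 24 bits, is 0xA1FC5A.
Split into bytes (most-significant first): A1 FC 5A.
Little-endian: lowest address holds the least-significant byte.
So at ascending addresses the bytes are 5A FC A1.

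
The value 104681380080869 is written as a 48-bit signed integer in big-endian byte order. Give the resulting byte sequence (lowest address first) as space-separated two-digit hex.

104681380080869 in hexadecimal, padded to 48 bits, is 0x5F3508796CE5.
Split into bytes (most-significant first): 5F 35 08 79 6C E5.
Big-endian: lowest address holds the most-significant byte.
So the memory order matches the most-significant-first order: 5F 35 08 79 6C E5.

5F 35 08 79 6C E5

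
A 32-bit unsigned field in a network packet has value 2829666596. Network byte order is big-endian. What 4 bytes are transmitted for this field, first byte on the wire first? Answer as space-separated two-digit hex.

A8 A9 49 24

2829666596 in hexadecimal, padded to 32 bits, is 0xA8A94924.
Split into bytes (most-significant first): A8 A9 49 24.
Big-endian stores the most-significant byte at the lowest address.
So the memory order matches the most-significant-first order: A8 A9 49 24.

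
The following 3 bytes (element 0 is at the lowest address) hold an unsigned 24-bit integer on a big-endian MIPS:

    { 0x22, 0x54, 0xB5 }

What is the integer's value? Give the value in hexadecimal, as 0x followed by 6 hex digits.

0x2254B5

In big-endian order the high byte comes first in memory.
The bytes are already most-significant first: 0x2254B5.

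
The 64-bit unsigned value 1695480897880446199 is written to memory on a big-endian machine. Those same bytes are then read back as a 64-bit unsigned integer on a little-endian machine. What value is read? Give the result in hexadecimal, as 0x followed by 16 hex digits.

0xF7D49FC1E48E8717

1695480897880446199 in 64-bit hexadecimal is 0x17878EE4C19FD4F7.
Stored big-endian, the bytes at ascending addresses are 17 87 8E E4 C1 9F D4 F7.
Read back as little-endian, the first byte is least significant, giving 0xF7D49FC1E48E8717.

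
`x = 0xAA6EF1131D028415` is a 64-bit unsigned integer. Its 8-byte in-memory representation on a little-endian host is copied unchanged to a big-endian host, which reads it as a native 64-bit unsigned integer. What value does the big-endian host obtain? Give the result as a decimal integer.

Stored little-endian, the bytes at ascending addresses are 15 84 02 1D 13 F1 6E AA.
Read back as big-endian, the last byte is least significant, giving 0x1584021D13F16EAA.
0x1584021D13F16EAA = 1550366495634189994.

1550366495634189994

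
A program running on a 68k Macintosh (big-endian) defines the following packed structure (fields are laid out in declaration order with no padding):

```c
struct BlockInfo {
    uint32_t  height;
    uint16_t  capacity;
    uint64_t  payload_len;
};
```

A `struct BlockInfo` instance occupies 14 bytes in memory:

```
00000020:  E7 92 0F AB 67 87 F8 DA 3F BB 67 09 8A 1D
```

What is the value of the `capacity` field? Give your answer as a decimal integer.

26503

`capacity` follows `height` (4 bytes), so it starts at byte offset 4 and occupies 2 bytes.
Bytes at offsets 4..5: 67 87.
In big-endian order the high byte comes first in memory.
The bytes are already most-significant first: 0x6787.
0x6787 = 26503.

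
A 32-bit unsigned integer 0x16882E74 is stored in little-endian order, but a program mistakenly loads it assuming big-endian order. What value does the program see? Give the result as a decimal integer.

Stored little-endian, the bytes at ascending addresses are 74 2E 88 16.
Read back as big-endian, the last byte is least significant, giving 0x742E8816.
0x742E8816 = 1949206550.

1949206550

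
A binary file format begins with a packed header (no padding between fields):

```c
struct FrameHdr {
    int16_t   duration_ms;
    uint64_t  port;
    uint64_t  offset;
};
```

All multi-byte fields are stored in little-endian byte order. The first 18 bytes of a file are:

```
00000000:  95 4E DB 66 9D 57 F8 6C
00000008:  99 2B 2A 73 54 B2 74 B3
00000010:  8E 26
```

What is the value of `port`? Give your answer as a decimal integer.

`port` follows `duration_ms` (2 bytes), so it starts at byte offset 2 and occupies 8 bytes.
Bytes at offsets 2..9: DB 66 9D 57 F8 6C 99 2B.
In little-endian order the low byte comes first in memory.
Reassemble most-significant byte first: 2B 99 6C F8 57 9D 66 DB → 0x2B996CF8579D66DB.
0x2B996CF8579D66DB = 3141662028945254107.

3141662028945254107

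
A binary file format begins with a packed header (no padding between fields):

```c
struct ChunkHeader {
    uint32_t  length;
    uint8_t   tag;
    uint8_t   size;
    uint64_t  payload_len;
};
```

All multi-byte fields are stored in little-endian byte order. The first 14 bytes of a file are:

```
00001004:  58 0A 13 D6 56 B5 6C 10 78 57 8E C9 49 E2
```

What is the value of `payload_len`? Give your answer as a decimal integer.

16305785539061616748

`payload_len` follows `length` (4 B), `tag` (1 B), `size` (1 B), so it starts at offset 4 + 1 + 1 = 6 and occupies 8 bytes.
Bytes at offsets 6..13: 6C 10 78 57 8E C9 49 E2.
Little-endian stores the least-significant byte at the lowest address.
Reassemble most-significant byte first: E2 49 C9 8E 57 78 10 6C → 0xE249C98E5778106C.
0xE249C98E5778106C = 16305785539061616748.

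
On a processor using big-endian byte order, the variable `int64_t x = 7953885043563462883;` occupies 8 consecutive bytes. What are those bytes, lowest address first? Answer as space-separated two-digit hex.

7953885043563462883 in hexadecimal, padded to 64 bits, is 0x6E61E04E3DE480E3.
Split into bytes (most-significant first): 6E 61 E0 4E 3D E4 80 E3.
In big-endian order the high byte comes first in memory.
So the memory order matches the most-significant-first order: 6E 61 E0 4E 3D E4 80 E3.

6E 61 E0 4E 3D E4 80 E3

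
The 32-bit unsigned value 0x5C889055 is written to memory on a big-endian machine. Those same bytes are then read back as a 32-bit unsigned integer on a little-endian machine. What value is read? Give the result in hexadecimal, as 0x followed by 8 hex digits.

0x5590885C

Stored big-endian, the bytes at ascending addresses are 5C 88 90 55.
Read back as little-endian, the first byte is least significant, giving 0x5590885C.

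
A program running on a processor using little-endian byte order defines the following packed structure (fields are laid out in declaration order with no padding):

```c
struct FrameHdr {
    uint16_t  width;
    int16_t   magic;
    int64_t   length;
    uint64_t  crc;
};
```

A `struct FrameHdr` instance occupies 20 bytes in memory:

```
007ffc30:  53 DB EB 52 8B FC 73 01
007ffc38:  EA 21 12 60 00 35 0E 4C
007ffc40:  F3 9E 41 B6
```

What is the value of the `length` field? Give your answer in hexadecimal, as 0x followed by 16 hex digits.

`length` follows `width` (2 B), `magic` (2 B), so it starts at offset 2 + 2 = 4 and occupies 8 bytes.
Bytes at offsets 4..11: 8B FC 73 01 EA 21 12 60.
Little-endian: lowest address holds the least-significant byte.
Reassemble most-significant byte first: 60 12 21 EA 01 73 FC 8B → 0x601221EA0173FC8B.

0x601221EA0173FC8B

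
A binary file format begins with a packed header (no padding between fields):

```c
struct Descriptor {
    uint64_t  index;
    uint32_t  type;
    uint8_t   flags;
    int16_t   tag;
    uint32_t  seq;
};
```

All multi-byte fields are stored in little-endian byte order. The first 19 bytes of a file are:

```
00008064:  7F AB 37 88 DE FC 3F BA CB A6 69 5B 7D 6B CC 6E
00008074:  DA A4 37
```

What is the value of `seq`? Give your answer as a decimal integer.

`seq` follows `index` (8 B), `type` (4 B), `flags` (1 B), `tag` (2 B), so it starts at offset 8 + 4 + 1 + 2 = 15 and occupies 4 bytes.
Bytes at offsets 15..18: 6E DA A4 37.
In little-endian order the low byte comes first in memory.
Reassemble most-significant byte first: 37 A4 DA 6E → 0x37A4DA6E.
0x37A4DA6E = 933550702.

933550702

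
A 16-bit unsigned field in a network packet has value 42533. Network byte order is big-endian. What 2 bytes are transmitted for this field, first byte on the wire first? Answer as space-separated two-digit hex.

A6 25

42533 in hexadecimal, padded to 16 bits, is 0xA625.
Split into bytes (most-significant first): A6 25.
Big-endian: lowest address holds the most-significant byte.
So the memory order matches the most-significant-first order: A6 25.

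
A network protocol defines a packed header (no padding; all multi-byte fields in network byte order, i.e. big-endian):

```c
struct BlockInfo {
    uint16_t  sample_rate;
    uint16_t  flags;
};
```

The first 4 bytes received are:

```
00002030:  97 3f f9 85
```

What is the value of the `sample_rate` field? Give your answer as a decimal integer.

38719

`sample_rate` is the first field, at byte offset 0, occupying 2 bytes.
Bytes at offsets 0..1: 97 3F.
Big-endian stores the most-significant byte at the lowest address.
The bytes are already most-significant first: 0x973F.
0x973F = 38719.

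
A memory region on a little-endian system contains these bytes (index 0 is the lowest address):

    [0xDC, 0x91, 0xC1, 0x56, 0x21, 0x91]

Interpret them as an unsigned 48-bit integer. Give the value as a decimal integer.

In little-endian order the low byte comes first in memory.
Reassemble most-significant byte first: 91 21 56 C1 91 DC → 0x912156C191DC.
0x912156C191DC = 159572375474652.

159572375474652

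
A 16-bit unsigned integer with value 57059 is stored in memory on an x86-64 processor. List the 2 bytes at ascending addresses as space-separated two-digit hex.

E3 DE

57059 in hexadecimal, padded to 16 bits, is 0xDEE3.
Split into bytes (most-significant first): DE E3.
Little-endian stores the least-significant byte at the lowest address.
So at ascending addresses the bytes are E3 DE.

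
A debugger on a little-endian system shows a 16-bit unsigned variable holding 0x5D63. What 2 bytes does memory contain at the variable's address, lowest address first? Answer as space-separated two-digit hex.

63 5D

Split into bytes (most-significant first): 5D 63.
Little-endian: lowest address holds the least-significant byte.
So at ascending addresses the bytes are 63 5D.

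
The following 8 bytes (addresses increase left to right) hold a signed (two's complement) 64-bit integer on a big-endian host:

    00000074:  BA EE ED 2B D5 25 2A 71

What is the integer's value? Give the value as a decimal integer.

In big-endian order the high byte comes first in memory.
The bytes are already most-significant first: 0xBAEEED2BD5252A71.
Top bit is set, so as a signed 64-bit value this is 0xBAEEED2BD5252A71 − 2^64 = -4976779765682460047.

-4976779765682460047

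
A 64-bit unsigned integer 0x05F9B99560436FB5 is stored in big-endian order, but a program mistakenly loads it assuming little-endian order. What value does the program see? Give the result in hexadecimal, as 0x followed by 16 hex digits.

0xB56F436095B9F905

Stored big-endian, the bytes at ascending addresses are 05 F9 B9 95 60 43 6F B5.
Read back as little-endian, the first byte is least significant, giving 0xB56F436095B9F905.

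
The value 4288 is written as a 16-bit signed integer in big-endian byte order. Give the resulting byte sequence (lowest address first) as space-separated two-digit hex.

10 C0

4288 in hexadecimal, padded to 16 bits, is 0x10C0.
Split into bytes (most-significant first): 10 C0.
Big-endian: lowest address holds the most-significant byte.
So the memory order matches the most-significant-first order: 10 C0.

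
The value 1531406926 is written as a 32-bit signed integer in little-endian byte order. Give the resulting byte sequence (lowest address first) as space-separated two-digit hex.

1531406926 in hexadecimal, padded to 32 bits, is 0x5B476A4E.
Split into bytes (most-significant first): 5B 47 6A 4E.
Little-endian stores the least-significant byte at the lowest address.
So at ascending addresses the bytes are 4E 6A 47 5B.

4E 6A 47 5B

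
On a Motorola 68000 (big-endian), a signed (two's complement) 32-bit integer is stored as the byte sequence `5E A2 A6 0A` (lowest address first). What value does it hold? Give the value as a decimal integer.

1587717642

In big-endian order the high byte comes first in memory.
The bytes are already most-significant first: 0x5EA2A60A.
0x5EA2A60A = 1587717642.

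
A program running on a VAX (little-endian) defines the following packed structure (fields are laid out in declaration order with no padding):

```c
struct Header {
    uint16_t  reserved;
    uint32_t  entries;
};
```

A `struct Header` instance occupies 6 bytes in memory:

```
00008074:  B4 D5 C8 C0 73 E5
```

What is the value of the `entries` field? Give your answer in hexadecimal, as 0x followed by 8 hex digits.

0xE573C0C8

`entries` follows `reserved` (2 bytes), so it starts at byte offset 2 and occupies 4 bytes.
Bytes at offsets 2..5: C8 C0 73 E5.
Little-endian: lowest address holds the least-significant byte.
Reassemble most-significant byte first: E5 73 C0 C8 → 0xE573C0C8.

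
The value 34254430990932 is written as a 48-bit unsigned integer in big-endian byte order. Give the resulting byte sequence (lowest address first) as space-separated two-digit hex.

1F 27 7B 30 F2 54

34254430990932 in hexadecimal, padded to 48 bits, is 0x1F277B30F254.
Split into bytes (most-significant first): 1F 27 7B 30 F2 54.
In big-endian order the high byte comes first in memory.
So the memory order matches the most-significant-first order: 1F 27 7B 30 F2 54.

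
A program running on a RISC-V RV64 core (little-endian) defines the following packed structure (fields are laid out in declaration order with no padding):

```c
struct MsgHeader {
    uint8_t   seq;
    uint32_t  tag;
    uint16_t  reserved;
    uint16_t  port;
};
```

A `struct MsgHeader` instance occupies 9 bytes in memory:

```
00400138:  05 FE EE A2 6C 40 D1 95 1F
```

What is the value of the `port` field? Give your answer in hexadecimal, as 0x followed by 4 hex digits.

`port` follows `seq` (1 B), `tag` (4 B), `reserved` (2 B), so it starts at offset 1 + 4 + 2 = 7 and occupies 2 bytes.
Bytes at offsets 7..8: 95 1F.
In little-endian order the low byte comes first in memory.
Reassemble most-significant byte first: 1F 95 → 0x1F95.

0x1F95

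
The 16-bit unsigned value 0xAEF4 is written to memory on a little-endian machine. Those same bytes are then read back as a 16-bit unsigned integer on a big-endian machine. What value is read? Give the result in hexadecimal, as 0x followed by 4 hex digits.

0xF4AE

Stored little-endian, the bytes at ascending addresses are F4 AE.
Read back as big-endian, the last byte is least significant, giving 0xF4AE.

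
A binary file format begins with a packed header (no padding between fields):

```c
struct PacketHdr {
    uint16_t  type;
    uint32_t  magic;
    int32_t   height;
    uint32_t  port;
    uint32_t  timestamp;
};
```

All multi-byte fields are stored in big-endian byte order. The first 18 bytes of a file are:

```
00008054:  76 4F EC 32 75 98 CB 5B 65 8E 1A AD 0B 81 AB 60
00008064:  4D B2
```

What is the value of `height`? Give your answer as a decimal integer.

`height` follows `type` (2 B), `magic` (4 B), so it starts at offset 2 + 4 = 6 and occupies 4 bytes.
Bytes at offsets 6..9: CB 5B 65 8E.
Big-endian: lowest address holds the most-significant byte.
The bytes are already most-significant first: 0xCB5B658E.
Top bit is set, so as a signed 32-bit value this is 0xCB5B658E − 2^32 = -883202674.

-883202674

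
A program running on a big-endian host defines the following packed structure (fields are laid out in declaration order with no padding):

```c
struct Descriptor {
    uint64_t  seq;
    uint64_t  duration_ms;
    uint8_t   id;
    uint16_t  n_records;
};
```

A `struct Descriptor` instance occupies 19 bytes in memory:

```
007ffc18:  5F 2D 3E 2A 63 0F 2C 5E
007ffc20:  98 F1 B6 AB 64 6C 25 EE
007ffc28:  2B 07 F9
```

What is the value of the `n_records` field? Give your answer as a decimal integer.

`n_records` follows `seq` (8 B), `duration_ms` (8 B), `id` (1 B), so it starts at offset 8 + 8 + 1 = 17 and occupies 2 bytes.
Bytes at offsets 17..18: 07 F9.
Big-endian: lowest address holds the most-significant byte.
The bytes are already most-significant first: 0x07F9.
0x07F9 = 2041.

2041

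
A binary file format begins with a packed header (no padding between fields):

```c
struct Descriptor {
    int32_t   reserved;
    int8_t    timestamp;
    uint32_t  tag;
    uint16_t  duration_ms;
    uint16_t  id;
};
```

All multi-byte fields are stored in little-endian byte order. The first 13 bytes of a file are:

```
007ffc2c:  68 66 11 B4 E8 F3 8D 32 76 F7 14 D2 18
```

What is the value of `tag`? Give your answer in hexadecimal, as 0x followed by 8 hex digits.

0x76328DF3

`tag` follows `reserved` (4 B), `timestamp` (1 B), so it starts at offset 4 + 1 = 5 and occupies 4 bytes.
Bytes at offsets 5..8: F3 8D 32 76.
Little-endian stores the least-significant byte at the lowest address.
Reassemble most-significant byte first: 76 32 8D F3 → 0x76328DF3.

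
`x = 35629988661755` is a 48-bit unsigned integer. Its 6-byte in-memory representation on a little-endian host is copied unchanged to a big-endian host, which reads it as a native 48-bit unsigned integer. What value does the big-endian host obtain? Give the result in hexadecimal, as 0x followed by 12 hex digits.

0xFB49D1C06720

35629988661755 in 48-bit hexadecimal is 0x2067C0D149FB.
Stored little-endian, the bytes at ascending addresses are FB 49 D1 C0 67 20.
Read back as big-endian, the last byte is least significant, giving 0xFB49D1C06720.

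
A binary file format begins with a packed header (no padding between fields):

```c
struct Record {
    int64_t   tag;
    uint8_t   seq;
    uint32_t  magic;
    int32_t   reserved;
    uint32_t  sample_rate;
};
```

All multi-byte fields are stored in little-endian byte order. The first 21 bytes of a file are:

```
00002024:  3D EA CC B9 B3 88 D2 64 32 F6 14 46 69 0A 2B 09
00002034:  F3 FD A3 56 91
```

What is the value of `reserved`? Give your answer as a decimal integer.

`reserved` follows `tag` (8 B), `seq` (1 B), `magic` (4 B), so it starts at offset 8 + 1 + 4 = 13 and occupies 4 bytes.
Bytes at offsets 13..16: 0A 2B 09 F3.
Little-endian: lowest address holds the least-significant byte.
Reassemble most-significant byte first: F3 09 2B 0A → 0xF3092B0A.
Top bit is set, so as a signed 32-bit value this is 0xF3092B0A − 2^32 = -217502966.

-217502966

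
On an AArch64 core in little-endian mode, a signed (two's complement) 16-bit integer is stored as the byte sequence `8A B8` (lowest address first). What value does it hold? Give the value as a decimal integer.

Little-endian stores the least-significant byte at the lowest address.
Reassemble most-significant byte first: B8 8A → 0xB88A.
Top bit is set, so as a signed 16-bit value this is 0xB88A − 2^16 = -18294.

-18294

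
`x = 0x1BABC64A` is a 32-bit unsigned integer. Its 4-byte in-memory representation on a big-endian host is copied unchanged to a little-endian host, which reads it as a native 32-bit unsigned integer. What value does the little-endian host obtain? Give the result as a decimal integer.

1254533915

Stored big-endian, the bytes at ascending addresses are 1B AB C6 4A.
Read back as little-endian, the first byte is least significant, giving 0x4AC6AB1B.
0x4AC6AB1B = 1254533915.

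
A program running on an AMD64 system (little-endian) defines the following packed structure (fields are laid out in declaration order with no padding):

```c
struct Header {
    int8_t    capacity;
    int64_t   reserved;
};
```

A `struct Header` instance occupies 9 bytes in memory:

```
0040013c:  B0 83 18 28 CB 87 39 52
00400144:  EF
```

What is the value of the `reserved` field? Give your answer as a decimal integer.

`reserved` follows `capacity` (1 byte), so it starts at byte offset 1 and occupies 8 bytes.
Bytes at offsets 1..8: 83 18 28 CB 87 39 52 EF.
Little-endian stores the least-significant byte at the lowest address.
Reassemble most-significant byte first: EF 52 39 87 CB 28 18 83 → 0xEF523987CB281883.
Top bit is set, so as a signed 64-bit value this is 0xEF523987CB281883 − 2^64 = -1201834895162730365.

-1201834895162730365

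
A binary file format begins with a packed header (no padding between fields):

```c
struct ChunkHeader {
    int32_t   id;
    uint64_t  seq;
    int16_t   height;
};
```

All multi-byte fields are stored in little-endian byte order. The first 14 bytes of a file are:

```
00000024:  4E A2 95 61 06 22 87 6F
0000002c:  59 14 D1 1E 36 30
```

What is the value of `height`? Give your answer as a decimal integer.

`height` follows `id` (4 B), `seq` (8 B), so it starts at offset 4 + 8 = 12 and occupies 2 bytes.
Bytes at offsets 12..13: 36 30.
Little-endian: lowest address holds the least-significant byte.
Reassemble most-significant byte first: 30 36 → 0x3036.
0x3036 = 12342.

12342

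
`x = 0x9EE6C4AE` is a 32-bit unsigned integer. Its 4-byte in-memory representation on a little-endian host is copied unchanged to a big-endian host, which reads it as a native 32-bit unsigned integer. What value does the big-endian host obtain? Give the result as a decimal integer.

Stored little-endian, the bytes at ascending addresses are AE C4 E6 9E.
Read back as big-endian, the last byte is least significant, giving 0xAEC4E69E.
0xAEC4E69E = 2932139678.

2932139678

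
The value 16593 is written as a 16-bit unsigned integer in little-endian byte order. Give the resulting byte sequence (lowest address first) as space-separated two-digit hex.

16593 in hexadecimal, padded to 16 bits, is 0x40D1.
Split into bytes (most-significant first): 40 D1.
Little-endian: lowest address holds the least-significant byte.
So at ascending addresses the bytes are D1 40.

D1 40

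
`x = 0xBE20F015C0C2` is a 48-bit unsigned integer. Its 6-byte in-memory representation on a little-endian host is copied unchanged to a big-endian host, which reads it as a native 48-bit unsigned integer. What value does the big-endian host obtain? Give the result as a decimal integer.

214130257567934

Stored little-endian, the bytes at ascending addresses are C2 C0 15 F0 20 BE.
Read back as big-endian, the last byte is least significant, giving 0xC2C015F020BE.
0xC2C015F020BE = 214130257567934.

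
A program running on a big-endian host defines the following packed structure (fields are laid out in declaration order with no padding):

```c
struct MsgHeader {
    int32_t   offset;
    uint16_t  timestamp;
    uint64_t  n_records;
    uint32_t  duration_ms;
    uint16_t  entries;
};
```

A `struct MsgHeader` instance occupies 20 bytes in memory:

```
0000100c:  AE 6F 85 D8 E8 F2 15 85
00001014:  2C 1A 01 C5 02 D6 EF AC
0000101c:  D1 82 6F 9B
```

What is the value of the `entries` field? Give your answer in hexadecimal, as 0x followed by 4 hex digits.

`entries` follows `offset` (4 B), `timestamp` (2 B), `n_records` (8 B), `duration_ms` (4 B), so it starts at offset 4 + 2 + 8 + 4 = 18 and occupies 2 bytes.
Bytes at offsets 18..19: 6F 9B.
Big-endian: lowest address holds the most-significant byte.
The bytes are already most-significant first: 0x6F9B.

0x6F9B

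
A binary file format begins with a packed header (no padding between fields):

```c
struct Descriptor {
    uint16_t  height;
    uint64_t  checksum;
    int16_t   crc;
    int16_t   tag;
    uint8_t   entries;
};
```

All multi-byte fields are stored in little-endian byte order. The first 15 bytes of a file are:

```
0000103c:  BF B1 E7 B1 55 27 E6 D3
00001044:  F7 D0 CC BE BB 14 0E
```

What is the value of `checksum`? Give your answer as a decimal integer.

`checksum` follows `height` (2 bytes), so it starts at byte offset 2 and occupies 8 bytes.
Bytes at offsets 2..9: E7 B1 55 27 E6 D3 F7 D0.
Little-endian: lowest address holds the least-significant byte.
Reassemble most-significant byte first: D0 F7 D3 E6 27 55 B1 E7 → 0xD0F7D3E62755B1E7.
0xD0F7D3E62755B1E7 = 15057736864592409063.

15057736864592409063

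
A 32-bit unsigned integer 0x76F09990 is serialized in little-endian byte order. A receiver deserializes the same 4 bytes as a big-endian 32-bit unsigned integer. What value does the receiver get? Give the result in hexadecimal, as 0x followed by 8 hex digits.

Stored little-endian, the bytes at ascending addresses are 90 99 F0 76.
Read back as big-endian, the last byte is least significant, giving 0x9099F076.

0x9099F076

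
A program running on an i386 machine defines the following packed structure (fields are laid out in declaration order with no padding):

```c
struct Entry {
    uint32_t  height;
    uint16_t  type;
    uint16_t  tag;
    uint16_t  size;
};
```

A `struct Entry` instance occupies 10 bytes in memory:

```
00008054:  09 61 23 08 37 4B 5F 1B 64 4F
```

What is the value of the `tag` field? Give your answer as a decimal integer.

7007

`tag` follows `height` (4 B), `type` (2 B), so it starts at offset 4 + 2 = 6 and occupies 2 bytes.
Bytes at offsets 6..7: 5F 1B.
Little-endian stores the least-significant byte at the lowest address.
Reassemble most-significant byte first: 1B 5F → 0x1B5F.
0x1B5F = 7007.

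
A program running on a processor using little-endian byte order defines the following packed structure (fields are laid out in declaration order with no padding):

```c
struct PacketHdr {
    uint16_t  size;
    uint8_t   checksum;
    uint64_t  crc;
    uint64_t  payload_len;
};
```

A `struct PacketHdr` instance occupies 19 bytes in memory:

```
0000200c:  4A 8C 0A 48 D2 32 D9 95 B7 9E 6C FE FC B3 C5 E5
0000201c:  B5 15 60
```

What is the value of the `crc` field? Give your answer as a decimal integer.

7826895056638497352

`crc` follows `size` (2 B), `checksum` (1 B), so it starts at offset 2 + 1 = 3 and occupies 8 bytes.
Bytes at offsets 3..10: 48 D2 32 D9 95 B7 9E 6C.
Little-endian stores the least-significant byte at the lowest address.
Reassemble most-significant byte first: 6C 9E B7 95 D9 32 D2 48 → 0x6C9EB795D932D248.
0x6C9EB795D932D248 = 7826895056638497352.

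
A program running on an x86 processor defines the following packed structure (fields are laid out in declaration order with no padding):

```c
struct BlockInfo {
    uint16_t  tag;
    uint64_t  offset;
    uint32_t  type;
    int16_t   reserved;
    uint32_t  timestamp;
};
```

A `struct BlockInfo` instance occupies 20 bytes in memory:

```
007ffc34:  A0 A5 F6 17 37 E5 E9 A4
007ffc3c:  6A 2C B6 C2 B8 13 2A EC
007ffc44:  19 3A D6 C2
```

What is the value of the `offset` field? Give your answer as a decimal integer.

`offset` follows `tag` (2 bytes), so it starts at byte offset 2 and occupies 8 bytes.
Bytes at offsets 2..9: F6 17 37 E5 E9 A4 6A 2C.
Little-endian stores the least-significant byte at the lowest address.
Reassemble most-significant byte first: 2C 6A A4 E9 E5 37 17 F6 → 0x2C6AA4E9E53717F6.
0x2C6AA4E9E53717F6 = 3200551809680087030.

3200551809680087030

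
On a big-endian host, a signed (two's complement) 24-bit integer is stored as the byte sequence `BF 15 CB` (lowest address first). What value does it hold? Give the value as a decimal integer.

-4254261

In big-endian order the high byte comes first in memory.
The bytes are already most-significant first: 0xBF15CB.
Top bit is set, so as a signed 24-bit value this is 0xBF15CB − 2^24 = -4254261.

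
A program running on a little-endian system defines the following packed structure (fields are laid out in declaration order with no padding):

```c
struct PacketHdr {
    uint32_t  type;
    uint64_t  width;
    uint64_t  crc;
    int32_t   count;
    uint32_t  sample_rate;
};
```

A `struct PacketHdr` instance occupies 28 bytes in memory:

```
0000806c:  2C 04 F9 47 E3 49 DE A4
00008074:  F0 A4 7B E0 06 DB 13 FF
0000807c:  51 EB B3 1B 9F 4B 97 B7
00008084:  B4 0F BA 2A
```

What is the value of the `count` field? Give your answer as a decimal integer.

`count` follows `type` (4 B), `width` (8 B), `crc` (8 B), so it starts at offset 4 + 8 + 8 = 20 and occupies 4 bytes.
Bytes at offsets 20..23: 9F 4B 97 B7.
Little-endian stores the least-significant byte at the lowest address.
Reassemble most-significant byte first: B7 97 4B 9F → 0xB7974B9F.
Top bit is set, so as a signed 32-bit value this is 0xB7974B9F − 2^32 = -1214821473.

-1214821473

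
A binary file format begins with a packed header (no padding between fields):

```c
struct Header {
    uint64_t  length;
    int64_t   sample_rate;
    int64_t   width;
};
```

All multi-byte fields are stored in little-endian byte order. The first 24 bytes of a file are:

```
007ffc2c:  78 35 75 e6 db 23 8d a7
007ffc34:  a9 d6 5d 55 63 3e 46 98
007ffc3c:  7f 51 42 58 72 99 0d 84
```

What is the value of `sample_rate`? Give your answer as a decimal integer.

-7474217935219861847

`sample_rate` follows `length` (8 bytes), so it starts at byte offset 8 and occupies 8 bytes.
Bytes at offsets 8..15: A9 D6 5D 55 63 3E 46 98.
Little-endian: lowest address holds the least-significant byte.
Reassemble most-significant byte first: 98 46 3E 63 55 5D D6 A9 → 0x98463E63555DD6A9.
Top bit is set, so as a signed 64-bit value this is 0x98463E63555DD6A9 − 2^64 = -7474217935219861847.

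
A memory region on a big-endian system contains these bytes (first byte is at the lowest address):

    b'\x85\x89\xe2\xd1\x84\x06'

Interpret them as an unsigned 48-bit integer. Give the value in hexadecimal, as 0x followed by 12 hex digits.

0x8589E2D18406

Big-endian: lowest address holds the most-significant byte.
The bytes are already most-significant first: 0x8589E2D18406.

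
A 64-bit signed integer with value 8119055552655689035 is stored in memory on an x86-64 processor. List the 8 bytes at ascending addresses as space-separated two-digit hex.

8119055552655689035 in hexadecimal, padded to 64 bits, is 0x70ACAE022FB4854B.
Split into bytes (most-significant first): 70 AC AE 02 2F B4 85 4B.
Little-endian stores the least-significant byte at the lowest address.
So at ascending addresses the bytes are 4B 85 B4 2F 02 AE AC 70.

4B 85 B4 2F 02 AE AC 70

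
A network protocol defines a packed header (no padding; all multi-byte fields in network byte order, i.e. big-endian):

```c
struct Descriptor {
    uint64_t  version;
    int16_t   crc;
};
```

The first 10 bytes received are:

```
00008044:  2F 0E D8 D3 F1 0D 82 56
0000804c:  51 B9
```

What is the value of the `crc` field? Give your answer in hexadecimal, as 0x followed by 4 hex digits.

`crc` follows `version` (8 bytes), so it starts at byte offset 8 and occupies 2 bytes.
Bytes at offsets 8..9: 51 B9.
Big-endian stores the most-significant byte at the lowest address.
The bytes are already most-significant first: 0x51B9.

0x51B9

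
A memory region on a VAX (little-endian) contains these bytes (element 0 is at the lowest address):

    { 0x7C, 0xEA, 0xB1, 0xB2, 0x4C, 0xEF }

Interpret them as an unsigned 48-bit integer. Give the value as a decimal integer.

263112694557308

Little-endian: lowest address holds the least-significant byte.
Reassemble most-significant byte first: EF 4C B2 B1 EA 7C → 0xEF4CB2B1EA7C.
0xEF4CB2B1EA7C = 263112694557308.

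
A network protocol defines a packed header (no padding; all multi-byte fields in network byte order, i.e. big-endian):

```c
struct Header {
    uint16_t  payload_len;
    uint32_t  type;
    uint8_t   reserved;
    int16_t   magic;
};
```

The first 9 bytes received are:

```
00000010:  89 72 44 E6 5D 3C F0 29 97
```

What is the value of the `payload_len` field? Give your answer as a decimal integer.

`payload_len` is the first field, at byte offset 0, occupying 2 bytes.
Bytes at offsets 0..1: 89 72.
Big-endian stores the most-significant byte at the lowest address.
The bytes are already most-significant first: 0x8972.
0x8972 = 35186.

35186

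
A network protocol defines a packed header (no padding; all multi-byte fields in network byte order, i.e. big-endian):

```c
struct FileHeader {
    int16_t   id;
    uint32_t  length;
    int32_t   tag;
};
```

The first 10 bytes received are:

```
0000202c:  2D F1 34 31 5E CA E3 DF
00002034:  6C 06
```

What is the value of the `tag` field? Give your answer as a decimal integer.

`tag` follows `id` (2 B), `length` (4 B), so it starts at offset 2 + 4 = 6 and occupies 4 bytes.
Bytes at offsets 6..9: E3 DF 6C 06.
Big-endian stores the most-significant byte at the lowest address.
The bytes are already most-significant first: 0xE3DF6C06.
Top bit is set, so as a signed 32-bit value this is 0xE3DF6C06 − 2^32 = -471897082.

-471897082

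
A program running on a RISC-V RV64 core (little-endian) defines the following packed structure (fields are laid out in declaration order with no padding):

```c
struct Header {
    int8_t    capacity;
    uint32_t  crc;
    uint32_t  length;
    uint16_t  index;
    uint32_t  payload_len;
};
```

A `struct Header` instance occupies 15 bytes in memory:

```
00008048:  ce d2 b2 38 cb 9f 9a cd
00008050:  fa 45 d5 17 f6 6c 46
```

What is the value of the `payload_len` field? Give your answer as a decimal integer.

`payload_len` follows `capacity` (1 B), `crc` (4 B), `length` (4 B), `index` (2 B), so it starts at offset 1 + 4 + 4 + 2 = 11 and occupies 4 bytes.
Bytes at offsets 11..14: 17 F6 6C 46.
In little-endian order the low byte comes first in memory.
Reassemble most-significant byte first: 46 6C F6 17 → 0x466CF617.
0x466CF617 = 1181546007.

1181546007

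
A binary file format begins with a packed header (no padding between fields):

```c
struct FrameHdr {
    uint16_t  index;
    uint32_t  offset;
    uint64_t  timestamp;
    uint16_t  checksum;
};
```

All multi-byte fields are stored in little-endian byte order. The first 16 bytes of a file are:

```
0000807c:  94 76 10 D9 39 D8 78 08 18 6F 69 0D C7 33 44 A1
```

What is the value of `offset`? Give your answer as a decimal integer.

3627669776

`offset` follows `index` (2 bytes), so it starts at byte offset 2 and occupies 4 bytes.
Bytes at offsets 2..5: 10 D9 39 D8.
In little-endian order the low byte comes first in memory.
Reassemble most-significant byte first: D8 39 D9 10 → 0xD839D910.
0xD839D910 = 3627669776.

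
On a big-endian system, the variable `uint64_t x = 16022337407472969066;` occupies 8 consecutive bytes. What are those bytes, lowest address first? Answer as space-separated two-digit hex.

DE 5A C6 FB 6B E1 25 6A

16022337407472969066 in hexadecimal, padded to 64 bits, is 0xDE5AC6FB6BE1256A.
Split into bytes (most-significant first): DE 5A C6 FB 6B E1 25 6A.
In big-endian order the high byte comes first in memory.
So the memory order matches the most-significant-first order: DE 5A C6 FB 6B E1 25 6A.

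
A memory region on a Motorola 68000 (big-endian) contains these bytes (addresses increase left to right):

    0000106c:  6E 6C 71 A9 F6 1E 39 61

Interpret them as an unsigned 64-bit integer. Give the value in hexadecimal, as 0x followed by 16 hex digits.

Big-endian: lowest address holds the most-significant byte.
The bytes are already most-significant first: 0x6E6C71A9F61E3961.

0x6E6C71A9F61E3961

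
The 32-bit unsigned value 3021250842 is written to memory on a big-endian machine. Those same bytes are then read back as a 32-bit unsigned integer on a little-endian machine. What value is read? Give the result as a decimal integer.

3021250842 in 32-bit hexadecimal is 0xB414A11A.
Stored big-endian, the bytes at ascending addresses are B4 14 A1 1A.
Read back as little-endian, the first byte is least significant, giving 0x1AA114B4.
0x1AA114B4 = 446764212.

446764212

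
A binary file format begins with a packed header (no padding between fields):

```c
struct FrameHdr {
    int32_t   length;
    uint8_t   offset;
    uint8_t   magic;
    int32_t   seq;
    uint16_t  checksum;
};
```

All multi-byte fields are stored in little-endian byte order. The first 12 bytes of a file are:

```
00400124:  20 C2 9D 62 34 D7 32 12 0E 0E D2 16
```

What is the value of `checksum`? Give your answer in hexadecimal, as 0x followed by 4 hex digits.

0x16D2

`checksum` follows `length` (4 B), `offset` (1 B), `magic` (1 B), `seq` (4 B), so it starts at offset 4 + 1 + 1 + 4 = 10 and occupies 2 bytes.
Bytes at offsets 10..11: D2 16.
Little-endian stores the least-significant byte at the lowest address.
Reassemble most-significant byte first: 16 D2 → 0x16D2.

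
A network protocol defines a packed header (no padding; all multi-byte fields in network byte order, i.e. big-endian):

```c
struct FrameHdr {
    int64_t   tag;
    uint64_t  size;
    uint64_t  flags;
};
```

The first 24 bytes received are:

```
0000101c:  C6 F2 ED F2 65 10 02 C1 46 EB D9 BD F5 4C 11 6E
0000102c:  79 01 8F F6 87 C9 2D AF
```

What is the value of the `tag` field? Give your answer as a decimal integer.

-4110961884502424895

`tag` is the first field, at byte offset 0, occupying 8 bytes.
Bytes at offsets 0..7: C6 F2 ED F2 65 10 02 C1.
Big-endian: lowest address holds the most-significant byte.
The bytes are already most-significant first: 0xC6F2EDF2651002C1.
Top bit is set, so as a signed 64-bit value this is 0xC6F2EDF2651002C1 − 2^64 = -4110961884502424895.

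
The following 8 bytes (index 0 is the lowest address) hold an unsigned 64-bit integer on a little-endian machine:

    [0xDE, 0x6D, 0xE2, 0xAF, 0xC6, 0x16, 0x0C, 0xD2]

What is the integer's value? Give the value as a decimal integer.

In little-endian order the low byte comes first in memory.
Reassemble most-significant byte first: D2 0C 16 C6 AF E2 6D DE → 0xD20C16C6AFE26DDE.
0xD20C16C6AFE26DDE = 15135497490295582174.

15135497490295582174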